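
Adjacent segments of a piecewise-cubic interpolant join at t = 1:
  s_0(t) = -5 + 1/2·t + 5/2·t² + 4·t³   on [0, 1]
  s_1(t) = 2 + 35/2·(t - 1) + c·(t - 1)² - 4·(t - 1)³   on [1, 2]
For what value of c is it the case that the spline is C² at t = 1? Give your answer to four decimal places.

14.5000

s_0''(t) = 5 + 24·t, so s_0''(1) = 29. On the right, s_1''(1) = 2c, so c = 29/2.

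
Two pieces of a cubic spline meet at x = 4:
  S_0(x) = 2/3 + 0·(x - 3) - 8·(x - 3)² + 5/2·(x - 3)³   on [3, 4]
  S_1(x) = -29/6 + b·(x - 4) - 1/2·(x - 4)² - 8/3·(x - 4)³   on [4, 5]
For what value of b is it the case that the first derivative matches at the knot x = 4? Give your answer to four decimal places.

S_0'(x) = 0 - 16·(x - 3) + 15/2·(x - 3)², so S_0'(4) = -17/2. On the right, S_1'(4) = b, so b = -17/2.

-8.5000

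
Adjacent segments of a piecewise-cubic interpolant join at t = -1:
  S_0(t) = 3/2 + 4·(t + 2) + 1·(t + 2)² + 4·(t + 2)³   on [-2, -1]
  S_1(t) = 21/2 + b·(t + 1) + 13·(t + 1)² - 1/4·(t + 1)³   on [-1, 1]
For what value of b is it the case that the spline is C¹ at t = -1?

18

S_0'(t) = 4 + 2·(t + 2) + 12·(t + 2)², so S_0'(-1) = 18. On the right, S_1'(-1) = b, so b = 18.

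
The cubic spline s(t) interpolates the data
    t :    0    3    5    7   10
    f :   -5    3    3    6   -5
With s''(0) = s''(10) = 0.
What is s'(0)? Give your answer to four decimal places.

Put M_i = s'' at the i-th knot. Here h = (3, 2, 2, 3) and Δ = (8/3, 0, 3/2, -11/3), so the interior equations h_(i-1)·M_(i-1) + 2(h_(i-1)+h_i)·M_i + h_i·M_(i+1) = 6(Δ_i − Δ_(i-1)) read
  3·M_0 + 10·M_1 + 2·M_2 = 6(Δ_1 - Δ_0) = -16
  2·M_1 + 8·M_2 + 2·M_3 = 6(Δ_2 - Δ_1) = 9
  2·M_2 + 10·M_3 + 3·M_4 = 6(Δ_3 - Δ_2) = -31
Natural end conditions: M_0 = M_4 = 0.
Solving the tridiagonal system: M_0 = 0, M_1 = -19/9, M_2 = 23/9, M_3 = -65/18, M_4 = 0.
On [0, 3], s'(t) = b_0 + 2c_0·t + 3d_0·t² with b_0 = Δ_0 - h_0(2M_0 + M_1)/6 = 67/18, c_0 = M_0/2 = 0, d_0 = (M_1 - M_0)/(6h_0) = -19/162. So s'(0) = 67/18.

3.7222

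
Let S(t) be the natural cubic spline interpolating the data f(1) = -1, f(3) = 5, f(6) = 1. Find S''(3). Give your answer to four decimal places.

-2.6000

Write σ_i for S''(x_i). With h_i = 2, 3 and divided differences Δ_i = 3, -4/3, the continuity of S' gives the tridiagonal system
  2·σ_0 + 10·σ_1 + 3·σ_2 = 6(Δ_1 - Δ_0) = -26
Natural end conditions: σ_0 = σ_2 = 0.
Hence σ_0 = 0, σ_1 = -13/5, σ_2 = 0.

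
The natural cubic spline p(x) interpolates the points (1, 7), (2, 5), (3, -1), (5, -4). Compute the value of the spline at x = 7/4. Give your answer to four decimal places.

Let M_i = p''(x_i). Step sizes h_i = 1, 1, 2; slopes of the chords Δ_i = (y_(i+1) - y_i)/h_i = -2, -6, -3/2.
  1·M_0 + 4·M_1 + 1·M_2 = 6(Δ_1 - Δ_0) = -24
  1·M_1 + 6·M_2 + 2·M_3 = 6(Δ_2 - Δ_1) = 27
Natural end conditions: M_0 = M_3 = 0.
Solving the tridiagonal system: M_0 = 0, M_1 = -171/23, M_2 = 132/23, M_3 = 0.
On [1, 2], p(x) = 7 - 35/46·(x - 1) + 0·(x - 1)² - 57/46·(x - 1)³.
With (x - 1) = 3/4: p(7/4) = 17389/2944.

5.9066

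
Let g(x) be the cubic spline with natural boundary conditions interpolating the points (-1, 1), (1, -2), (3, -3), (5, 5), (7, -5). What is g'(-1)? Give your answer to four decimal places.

-1.2857

Write M_i for g''(x_i). With h_i = 2, 2, 2, 2 and divided differences Δ_i = -3/2, -1/2, 4, -5, the continuity of g' gives the tridiagonal system
  2·M_0 + 8·M_1 + 2·M_2 = 6(Δ_1 - Δ_0) = 6
  2·M_1 + 8·M_2 + 2·M_3 = 6(Δ_2 - Δ_1) = 27
  2·M_2 + 8·M_3 + 2·M_4 = 6(Δ_3 - Δ_2) = -54
Natural end conditions: M_0 = M_4 = 0.
Forward elimination and back-substitution give M_0 = 0, M_1 = -9/14, M_2 = 39/7, M_3 = -57/7, M_4 = 0.
On [-1, 1], g'(x) = b_0 + 2c_0·(x + 1) + 3d_0·(x + 1)² with b_0 = Δ_0 - h_0(2M_0 + M_1)/6 = -9/7, c_0 = M_0/2 = 0, d_0 = (M_1 - M_0)/(6h_0) = -3/56. So g'(-1) = -9/7.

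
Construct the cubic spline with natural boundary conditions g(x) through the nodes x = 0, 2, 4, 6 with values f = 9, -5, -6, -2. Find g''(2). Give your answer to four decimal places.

Put σ_i = g'' at the i-th knot. Here h = (2, 2, 2) and Δ = (-7, -1/2, 2), so the interior equations h_(i-1)·σ_(i-1) + 2(h_(i-1)+h_i)·σ_i + h_i·σ_(i+1) = 6(Δ_i − Δ_(i-1)) read
  2·σ_0 + 8·σ_1 + 2·σ_2 = 6(Δ_1 - Δ_0) = 39
  2·σ_1 + 8·σ_2 + 2·σ_3 = 6(Δ_2 - Δ_1) = 15
Natural end conditions: σ_0 = σ_3 = 0.
Solving: σ_0 = 0, σ_1 = 47/10, σ_2 = 7/10, σ_3 = 0.

4.7000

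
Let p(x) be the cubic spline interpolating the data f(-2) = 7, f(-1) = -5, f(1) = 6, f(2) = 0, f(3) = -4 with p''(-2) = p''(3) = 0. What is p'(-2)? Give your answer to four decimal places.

Let M_i = p''(x_i). Step sizes h_i = 1, 2, 1, 1; slopes of the chords Δ_i = (y_(i+1) - y_i)/h_i = -12, 11/2, -6, -4.
  1·M_0 + 6·M_1 + 2·M_2 = 6(Δ_1 - Δ_0) = 105
  2·M_1 + 6·M_2 + 1·M_3 = 6(Δ_2 - Δ_1) = -69
  1·M_2 + 4·M_3 + 1·M_4 = 6(Δ_3 - Δ_2) = 12
Natural end conditions: M_0 = M_4 = 0.
Solving the tridiagonal system: M_0 = 0, M_1 = 2991/122, M_2 = -1284/61, M_3 = 504/61, M_4 = 0.
On [-2, -1], p'(x) = b_0 + 2c_0·(x + 2) + 3d_0·(x + 2)² with b_0 = Δ_0 - h_0(2M_0 + M_1)/6 = -3925/244, c_0 = M_0/2 = 0, d_0 = (M_1 - M_0)/(6h_0) = 997/244. So p'(-2) = -3925/244.

-16.0861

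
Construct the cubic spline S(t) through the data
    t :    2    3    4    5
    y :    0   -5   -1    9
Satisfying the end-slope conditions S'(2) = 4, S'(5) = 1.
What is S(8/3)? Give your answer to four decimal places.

-2.7259

Write M_i for S''(x_i). With h_i = 1, 1, 1 and divided differences Δ_i = -5, 4, 10, the continuity of S' gives the tridiagonal system
  1·M_0 + 4·M_1 + 1·M_2 = 6(Δ_1 - Δ_0) = 54
  1·M_1 + 4·M_2 + 1·M_3 = 6(Δ_2 - Δ_1) = 36
Clamped end conditions give two more equations: 2h_0·M_0 + h_0·M_1 = 6(Δ_0 - S'(2)) = -54 and h_2·M_2 + 2h_2·M_3 = 6(S'(5) - Δ_2) = -54.
Forward elimination and back-substitution give M_0 = -184/5, M_1 = 98/5, M_2 = 62/5, M_3 = -166/5.
On [2, 3], S(t) = 0 + 4·(t - 2) - 92/5·(t - 2)² + 47/5·(t - 2)³.
With (t - 2) = 2/3: S(8/3) = -368/135.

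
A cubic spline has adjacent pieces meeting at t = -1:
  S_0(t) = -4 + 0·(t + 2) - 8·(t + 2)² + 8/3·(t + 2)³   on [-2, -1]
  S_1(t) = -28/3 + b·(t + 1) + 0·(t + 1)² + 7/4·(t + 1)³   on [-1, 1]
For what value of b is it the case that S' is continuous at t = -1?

S_0'(t) = 0 - 16·(t + 2) + 8·(t + 2)², so S_0'(-1) = -8. On the right, S_1'(-1) = b, so b = -8.

-8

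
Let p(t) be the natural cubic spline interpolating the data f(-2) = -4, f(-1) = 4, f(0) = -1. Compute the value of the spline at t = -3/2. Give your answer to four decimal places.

1.2188

Put M_i = p'' at the i-th knot. Here h = (1, 1) and Δ = (8, -5), so the interior equations h_(i-1)·M_(i-1) + 2(h_(i-1)+h_i)·M_i + h_i·M_(i+1) = 6(Δ_i − Δ_(i-1)) read
  1·M_0 + 4·M_1 + 1·M_2 = 6(Δ_1 - Δ_0) = -78
Natural end conditions: M_0 = M_2 = 0.
Solving: M_0 = 0, M_1 = -39/2, M_2 = 0.
On [-2, -1], p(t) = -4 + 45/4·(t + 2) + 0·(t + 2)² - 13/4·(t + 2)³.
With (t + 2) = 1/2: p(-3/2) = 39/32.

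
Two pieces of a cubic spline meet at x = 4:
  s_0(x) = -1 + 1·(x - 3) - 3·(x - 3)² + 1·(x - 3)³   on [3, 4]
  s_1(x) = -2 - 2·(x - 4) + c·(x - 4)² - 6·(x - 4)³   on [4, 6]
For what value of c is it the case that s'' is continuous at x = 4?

0

s_0''(x) = -6 + 6·(x - 3), so s_0''(4) = 0. On the right, s_1''(4) = 2c, so c = 0.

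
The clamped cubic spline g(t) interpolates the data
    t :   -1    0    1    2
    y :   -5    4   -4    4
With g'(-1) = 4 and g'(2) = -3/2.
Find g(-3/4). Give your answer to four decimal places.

-3.0141

Let M_i = g''(x_i). Step sizes h_i = 1, 1, 1; slopes of the chords Δ_i = (y_(i+1) - y_i)/h_i = 9, -8, 8.
  1·M_0 + 4·M_1 + 1·M_2 = 6(Δ_1 - Δ_0) = -102
  1·M_1 + 4·M_2 + 1·M_3 = 6(Δ_2 - Δ_1) = 96
Clamped end conditions give two more equations: 2h_0·M_0 + h_0·M_1 = 6(Δ_0 - g'(-1)) = 30 and h_2·M_2 + 2h_2·M_3 = 6(g'(2) - Δ_2) = -57.
Solving: M_0 = 581/15, M_1 = -712/15, M_2 = 737/15, M_3 = -796/15.
On [-1, 0], g(t) = -5 + 4·(t + 1) + 581/30·(t + 1)² - 431/30·(t + 1)³.
With (t + 1) = 1/4: g(-3/4) = -1929/640.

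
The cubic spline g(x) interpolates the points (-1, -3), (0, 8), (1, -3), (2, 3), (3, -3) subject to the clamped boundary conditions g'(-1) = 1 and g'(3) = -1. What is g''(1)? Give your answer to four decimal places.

50.5000

Write M_i for g''(x_i). With h_i = 1, 1, 1, 1 and divided differences Δ_i = 11, -11, 6, -6, the continuity of g' gives the tridiagonal system
  1·M_0 + 4·M_1 + 1·M_2 = 6(Δ_1 - Δ_0) = -132
  1·M_1 + 4·M_2 + 1·M_3 = 6(Δ_2 - Δ_1) = 102
  1·M_2 + 4·M_3 + 1·M_4 = 6(Δ_3 - Δ_2) = -72
Clamped end conditions give two more equations: 2h_0·M_0 + h_0·M_1 = 6(Δ_0 - g'(-1)) = 60 and h_3·M_3 + 2h_3·M_4 = 6(g'(3) - Δ_3) = 30.
Hence M_0 = 845/14, M_1 = -425/7, M_2 = 101/2, M_3 = -275/7, M_4 = 485/14.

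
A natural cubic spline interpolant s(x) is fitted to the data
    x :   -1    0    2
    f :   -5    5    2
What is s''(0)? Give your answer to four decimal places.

Write M_i for s''(x_i). With h_i = 1, 2 and divided differences Δ_i = 10, -3/2, the continuity of s' gives the tridiagonal system
  1·M_0 + 6·M_1 + 2·M_2 = 6(Δ_1 - Δ_0) = -69
Natural end conditions: M_0 = M_2 = 0.
Solving: M_0 = 0, M_1 = -23/2, M_2 = 0.

-11.5000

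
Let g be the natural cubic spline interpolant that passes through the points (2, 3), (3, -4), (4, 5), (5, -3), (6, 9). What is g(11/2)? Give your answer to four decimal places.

Let σ_i = g''(x_i). Step sizes h_i = 1, 1, 1, 1; slopes of the chords Δ_i = (y_(i+1) - y_i)/h_i = -7, 9, -8, 12.
  1·σ_0 + 4·σ_1 + 1·σ_2 = 6(Δ_1 - Δ_0) = 96
  1·σ_1 + 4·σ_2 + 1·σ_3 = 6(Δ_2 - Δ_1) = -102
  1·σ_2 + 4·σ_3 + 1·σ_4 = 6(Δ_3 - Δ_2) = 120
Natural end conditions: σ_0 = σ_4 = 0.
Forward elimination and back-substitution give σ_0 = 0, σ_1 = 246/7, σ_2 = -312/7, σ_3 = 288/7, σ_4 = 0.
On [5, 6], g(x) = -3 - 12/7·(x - 5) + 144/7·(x - 5)² - 48/7·(x - 5)³.
With (x - 5) = 1/2: g(11/2) = 3/7.

0.4286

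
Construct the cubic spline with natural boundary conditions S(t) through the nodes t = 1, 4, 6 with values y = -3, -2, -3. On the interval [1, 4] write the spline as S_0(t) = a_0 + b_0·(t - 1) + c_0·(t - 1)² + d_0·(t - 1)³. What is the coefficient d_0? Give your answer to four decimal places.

-0.0278

Let M_i = S''(x_i). Step sizes h_i = 3, 2; slopes of the chords Δ_i = (y_(i+1) - y_i)/h_i = 1/3, -1/2.
  3·M_0 + 10·M_1 + 2·M_2 = 6(Δ_1 - Δ_0) = -5
Natural end conditions: M_0 = M_2 = 0.
Hence M_0 = 0, M_1 = -1/2, M_2 = 0.
On [1, 4], with S_0(t) = a_0 + b_0·(t - 1) + c_0·(t - 1)² + d_0·(t - 1)³: c_0 = M_0/2 = 0, d_0 = (M_1 - M_0)/(6h_0) = -1/36, b_0 = Δ_0 - h_0(2M_0 + M_1)/6 = 7/12.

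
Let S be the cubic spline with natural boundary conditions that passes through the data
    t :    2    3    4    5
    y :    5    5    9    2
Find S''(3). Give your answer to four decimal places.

10.8000

Write M_i for S''(x_i). With h_i = 1, 1, 1 and divided differences Δ_i = 0, 4, -7, the continuity of S' gives the tridiagonal system
  1·M_0 + 4·M_1 + 1·M_2 = 6(Δ_1 - Δ_0) = 24
  1·M_1 + 4·M_2 + 1·M_3 = 6(Δ_2 - Δ_1) = -66
Natural end conditions: M_0 = M_3 = 0.
Solving the tridiagonal system: M_0 = 0, M_1 = 54/5, M_2 = -96/5, M_3 = 0.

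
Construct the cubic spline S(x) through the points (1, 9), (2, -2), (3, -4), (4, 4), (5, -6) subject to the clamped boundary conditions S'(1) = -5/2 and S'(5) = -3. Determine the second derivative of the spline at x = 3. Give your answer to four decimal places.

With σ_i denoting the second derivative at x_i, h_i = 1, 1, 1, 1, and Δ_i = (y_(i+1) − y_i)/h_i = -11, -2, 8, -10:
  1·σ_0 + 4·σ_1 + 1·σ_2 = 6(Δ_1 - Δ_0) = 54
  1·σ_1 + 4·σ_2 + 1·σ_3 = 6(Δ_2 - Δ_1) = 60
  1·σ_2 + 4·σ_3 + 1·σ_4 = 6(Δ_3 - Δ_2) = -108
Clamped end conditions give two more equations: 2h_0·σ_0 + h_0·σ_1 = 6(Δ_0 - S'(1)) = -51 and h_3·σ_3 + 2h_3·σ_4 = 6(S'(5) - Δ_3) = 42.
Solving: σ_0 = -1891/56, σ_1 = 463/28, σ_2 = 173/8, σ_3 = -1205/28, σ_4 = 2381/56.

21.6250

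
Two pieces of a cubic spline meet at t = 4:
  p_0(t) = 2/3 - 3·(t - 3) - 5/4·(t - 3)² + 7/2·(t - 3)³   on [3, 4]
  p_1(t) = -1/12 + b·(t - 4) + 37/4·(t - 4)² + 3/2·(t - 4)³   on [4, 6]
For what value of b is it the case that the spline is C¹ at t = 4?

p_0'(t) = -3 - 5/2·(t - 3) + 21/2·(t - 3)², so p_0'(4) = 5. On the right, p_1'(4) = b, so b = 5.

5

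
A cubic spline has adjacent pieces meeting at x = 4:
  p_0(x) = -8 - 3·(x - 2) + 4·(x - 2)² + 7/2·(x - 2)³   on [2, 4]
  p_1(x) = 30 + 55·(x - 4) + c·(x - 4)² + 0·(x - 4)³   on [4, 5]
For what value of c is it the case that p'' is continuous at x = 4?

25

p_0''(x) = 8 + 21·(x - 2), so p_0''(4) = 50. On the right, p_1''(4) = 2c, so c = 25.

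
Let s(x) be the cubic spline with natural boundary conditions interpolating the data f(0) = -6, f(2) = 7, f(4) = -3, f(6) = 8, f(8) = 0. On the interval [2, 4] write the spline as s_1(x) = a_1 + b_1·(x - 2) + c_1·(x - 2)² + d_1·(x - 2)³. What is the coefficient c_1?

Put M_i = s'' at the i-th knot. Here h = (2, 2, 2, 2) and Δ = (13/2, -5, 11/2, -4), so the interior equations h_(i-1)·M_(i-1) + 2(h_(i-1)+h_i)·M_i + h_i·M_(i+1) = 6(Δ_i − Δ_(i-1)) read
  2·M_0 + 8·M_1 + 2·M_2 = 6(Δ_1 - Δ_0) = -69
  2·M_1 + 8·M_2 + 2·M_3 = 6(Δ_2 - Δ_1) = 63
  2·M_2 + 8·M_3 + 2·M_4 = 6(Δ_3 - Δ_2) = -57
Natural end conditions: M_0 = M_4 = 0.
Solving: M_0 = 0, M_1 = -12, M_2 = 27/2, M_3 = -21/2, M_4 = 0.
On [2, 4], with s_1(x) = a_1 + b_1·(x - 2) + c_1·(x - 2)² + d_1·(x - 2)³: c_1 = M_1/2 = -6, d_1 = (M_2 - M_1)/(6h_1) = 17/8, b_1 = Δ_1 - h_1(2M_1 + M_2)/6 = -3/2.

-6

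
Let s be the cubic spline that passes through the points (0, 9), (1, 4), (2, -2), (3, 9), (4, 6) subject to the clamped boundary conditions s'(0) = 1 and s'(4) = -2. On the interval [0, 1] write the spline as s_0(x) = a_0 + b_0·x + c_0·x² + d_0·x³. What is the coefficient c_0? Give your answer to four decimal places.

Put σ_i = s'' at the i-th knot. Here h = (1, 1, 1, 1) and Δ = (-5, -6, 11, -3), so the interior equations h_(i-1)·σ_(i-1) + 2(h_(i-1)+h_i)·σ_i + h_i·σ_(i+1) = 6(Δ_i − Δ_(i-1)) read
  1·σ_0 + 4·σ_1 + 1·σ_2 = 6(Δ_1 - Δ_0) = -6
  1·σ_1 + 4·σ_2 + 1·σ_3 = 6(Δ_2 - Δ_1) = 102
  1·σ_2 + 4·σ_3 + 1·σ_4 = 6(Δ_3 - Δ_2) = -84
Clamped end conditions give two more equations: 2h_0·σ_0 + h_0·σ_1 = 6(Δ_0 - s'(0)) = -36 and h_3·σ_3 + 2h_3·σ_4 = 6(s'(4) - Δ_3) = 6.
Hence σ_0 = -102/7, σ_1 = -48/7, σ_2 = 36, σ_3 = -246/7, σ_4 = 144/7.
On [0, 1], with s_0(x) = a_0 + b_0·x + c_0·x² + d_0·x³: c_0 = σ_0/2 = -51/7, d_0 = (σ_1 - σ_0)/(6h_0) = 9/7, b_0 = Δ_0 - h_0(2σ_0 + σ_1)/6 = 1.

-7.2857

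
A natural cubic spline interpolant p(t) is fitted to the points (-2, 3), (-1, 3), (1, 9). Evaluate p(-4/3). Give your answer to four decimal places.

2.8148

With m_i denoting the second derivative at x_i, h_i = 1, 2, and Δ_i = (y_(i+1) − y_i)/h_i = 0, 3:
  1·m_0 + 6·m_1 + 2·m_2 = 6(Δ_1 - Δ_0) = 18
Natural end conditions: m_0 = m_2 = 0.
Hence m_0 = 0, m_1 = 3, m_2 = 0.
On [-2, -1], p(t) = 3 - 1/2·(t + 2) + 0·(t + 2)² + 1/2·(t + 2)³.
With (t + 2) = 2/3: p(-4/3) = 76/27.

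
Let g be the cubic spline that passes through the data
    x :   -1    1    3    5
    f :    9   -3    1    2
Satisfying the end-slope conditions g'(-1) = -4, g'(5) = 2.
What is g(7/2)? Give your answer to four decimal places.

Put σ_i = g'' at the i-th knot. Here h = (2, 2, 2) and Δ = (-6, 2, 1/2), so the interior equations h_(i-1)·σ_(i-1) + 2(h_(i-1)+h_i)·σ_i + h_i·σ_(i+1) = 6(Δ_i − Δ_(i-1)) read
  2·σ_0 + 8·σ_1 + 2·σ_2 = 6(Δ_1 - Δ_0) = 48
  2·σ_1 + 8·σ_2 + 2·σ_3 = 6(Δ_2 - Δ_1) = -9
Clamped end conditions give two more equations: 2h_0·σ_0 + h_0·σ_1 = 6(Δ_0 - g'(-1)) = -12 and h_2·σ_2 + 2h_2·σ_3 = 6(g'(5) - Δ_2) = 9.
Solving: σ_0 = -15/2, σ_1 = 9, σ_2 = -9/2, σ_3 = 9/2.
On [3, 5], g(x) = 1 + 2·(x - 3) - 9/4·(x - 3)² + 3/4·(x - 3)³.
With (x - 3) = 1/2: g(7/2) = 49/32.

1.5313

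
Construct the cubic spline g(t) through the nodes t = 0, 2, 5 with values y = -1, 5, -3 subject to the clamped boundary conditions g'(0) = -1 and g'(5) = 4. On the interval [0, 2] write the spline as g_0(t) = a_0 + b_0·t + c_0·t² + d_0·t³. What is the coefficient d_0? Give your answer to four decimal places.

Let σ_i = g''(x_i). Step sizes h_i = 2, 3; slopes of the chords Δ_i = (y_(i+1) - y_i)/h_i = 3, -8/3.
  2·σ_0 + 10·σ_1 + 3·σ_2 = 6(Δ_1 - Δ_0) = -34
Clamped end conditions give two more equations: 2h_0·σ_0 + h_0·σ_1 = 6(Δ_0 - g'(0)) = 24 and h_1·σ_1 + 2h_1·σ_2 = 6(g'(5) - Δ_1) = 40.
Hence σ_0 = 52/5, σ_1 = -44/5, σ_2 = 166/15.
On [0, 2], with g_0(t) = a_0 + b_0·t + c_0·t² + d_0·t³: c_0 = σ_0/2 = 26/5, d_0 = (σ_1 - σ_0)/(6h_0) = -8/5, b_0 = Δ_0 - h_0(2σ_0 + σ_1)/6 = -1.

-1.6000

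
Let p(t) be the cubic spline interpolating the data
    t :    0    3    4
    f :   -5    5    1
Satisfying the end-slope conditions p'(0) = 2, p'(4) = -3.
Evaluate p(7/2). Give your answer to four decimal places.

3.0781

Let σ_i = p''(x_i). Step sizes h_i = 3, 1; slopes of the chords Δ_i = (y_(i+1) - y_i)/h_i = 10/3, -4.
  3·σ_0 + 8·σ_1 + 1·σ_2 = 6(Δ_1 - Δ_0) = -44
Clamped end conditions give two more equations: 2h_0·σ_0 + h_0·σ_1 = 6(Δ_0 - p'(0)) = 8 and h_1·σ_1 + 2h_1·σ_2 = 6(p'(4) - Δ_1) = 6.
Forward elimination and back-substitution give σ_0 = 67/12, σ_1 = -17/2, σ_2 = 29/4.
On [3, 4], p(t) = 5 - 19/8·(t - 3) - 17/4·(t - 3)² + 21/8·(t - 3)³.
With (t - 3) = 1/2: p(7/2) = 197/64.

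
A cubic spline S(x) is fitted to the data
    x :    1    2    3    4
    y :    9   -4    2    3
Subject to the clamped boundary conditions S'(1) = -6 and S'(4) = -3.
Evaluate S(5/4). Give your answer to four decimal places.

With M_i denoting the second derivative at x_i, h_i = 1, 1, 1, and Δ_i = (y_(i+1) − y_i)/h_i = -13, 6, 1:
  1·M_0 + 4·M_1 + 1·M_2 = 6(Δ_1 - Δ_0) = 114
  1·M_1 + 4·M_2 + 1·M_3 = 6(Δ_2 - Δ_1) = -30
Clamped end conditions give two more equations: 2h_0·M_0 + h_0·M_1 = 6(Δ_0 - S'(1)) = -42 and h_2·M_2 + 2h_2·M_3 = 6(S'(4) - Δ_2) = -24.
Hence M_0 = -214/5, M_1 = 218/5, M_2 = -88/5, M_3 = -16/5.
On [1, 2], S(x) = 9 - 6·(x - 1) - 107/5·(x - 1)² + 72/5·(x - 1)³.
With (x - 1) = 1/4: S(5/4) = 511/80.

6.3875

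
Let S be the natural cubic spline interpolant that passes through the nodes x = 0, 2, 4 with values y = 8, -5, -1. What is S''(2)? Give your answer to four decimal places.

Let m_i = S''(x_i). Step sizes h_i = 2, 2; slopes of the chords Δ_i = (y_(i+1) - y_i)/h_i = -13/2, 2.
  2·m_0 + 8·m_1 + 2·m_2 = 6(Δ_1 - Δ_0) = 51
Natural end conditions: m_0 = m_2 = 0.
Hence m_0 = 0, m_1 = 51/8, m_2 = 0.

6.3750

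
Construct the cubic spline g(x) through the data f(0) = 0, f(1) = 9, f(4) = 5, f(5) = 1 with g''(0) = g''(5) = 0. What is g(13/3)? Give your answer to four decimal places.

Put σ_i = g'' at the i-th knot. Here h = (1, 3, 1) and Δ = (9, -4/3, -4), so the interior equations h_(i-1)·σ_(i-1) + 2(h_(i-1)+h_i)·σ_i + h_i·σ_(i+1) = 6(Δ_i − Δ_(i-1)) read
  1·σ_0 + 8·σ_1 + 3·σ_2 = 6(Δ_1 - Δ_0) = -62
  3·σ_1 + 8·σ_2 + 1·σ_3 = 6(Δ_2 - Δ_1) = -16
Natural end conditions: σ_0 = σ_3 = 0.
Solving: σ_0 = 0, σ_1 = -448/55, σ_2 = 58/55, σ_3 = 0.
On [4, 5], g(x) = 5 - 718/165·(x - 4) + 29/55·(x - 4)² - 29/165·(x - 4)³.
With (x - 4) = 1/3: g(13/3) = 3209/891.

3.6016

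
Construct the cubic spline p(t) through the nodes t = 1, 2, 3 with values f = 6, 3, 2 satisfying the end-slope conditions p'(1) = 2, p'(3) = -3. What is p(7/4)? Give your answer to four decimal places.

3.9492

Let M_i = p''(x_i). Step sizes h_i = 1, 1; slopes of the chords Δ_i = (y_(i+1) - y_i)/h_i = -3, -1.
  1·M_0 + 4·M_1 + 1·M_2 = 6(Δ_1 - Δ_0) = 12
Clamped end conditions give two more equations: 2h_0·M_0 + h_0·M_1 = 6(Δ_0 - p'(1)) = -30 and h_1·M_1 + 2h_1·M_2 = 6(p'(3) - Δ_1) = -12.
Solving the tridiagonal system: M_0 = -41/2, M_1 = 11, M_2 = -23/2.
On [1, 2], p(t) = 6 + 2·(t - 1) - 41/4·(t - 1)² + 21/4·(t - 1)³.
With (t - 1) = 3/4: p(7/4) = 1011/256.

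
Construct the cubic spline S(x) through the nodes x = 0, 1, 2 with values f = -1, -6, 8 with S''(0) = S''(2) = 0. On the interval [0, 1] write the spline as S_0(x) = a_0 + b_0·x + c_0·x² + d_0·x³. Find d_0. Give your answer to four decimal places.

4.7500

Put σ_i = S'' at the i-th knot. Here h = (1, 1) and Δ = (-5, 14), so the interior equations h_(i-1)·σ_(i-1) + 2(h_(i-1)+h_i)·σ_i + h_i·σ_(i+1) = 6(Δ_i − Δ_(i-1)) read
  1·σ_0 + 4·σ_1 + 1·σ_2 = 6(Δ_1 - Δ_0) = 114
Natural end conditions: σ_0 = σ_2 = 0.
Hence σ_0 = 0, σ_1 = 57/2, σ_2 = 0.
On [0, 1], with S_0(x) = a_0 + b_0·x + c_0·x² + d_0·x³: c_0 = σ_0/2 = 0, d_0 = (σ_1 - σ_0)/(6h_0) = 19/4, b_0 = Δ_0 - h_0(2σ_0 + σ_1)/6 = -39/4.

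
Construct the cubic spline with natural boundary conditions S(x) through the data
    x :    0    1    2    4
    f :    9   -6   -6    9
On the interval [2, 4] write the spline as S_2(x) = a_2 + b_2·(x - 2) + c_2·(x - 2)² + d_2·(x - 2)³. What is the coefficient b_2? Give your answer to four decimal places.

4.8913

Let m_i = S''(x_i). Step sizes h_i = 1, 1, 2; slopes of the chords Δ_i = (y_(i+1) - y_i)/h_i = -15, 0, 15/2.
  1·m_0 + 4·m_1 + 1·m_2 = 6(Δ_1 - Δ_0) = 90
  1·m_1 + 6·m_2 + 2·m_3 = 6(Δ_2 - Δ_1) = 45
Natural end conditions: m_0 = m_3 = 0.
Solving the tridiagonal system: m_0 = 0, m_1 = 495/23, m_2 = 90/23, m_3 = 0.
On [2, 4], with S_2(x) = a_2 + b_2·(x - 2) + c_2·(x - 2)² + d_2·(x - 2)³: c_2 = m_2/2 = 45/23, d_2 = (m_3 - m_2)/(6h_2) = -15/46, b_2 = Δ_2 - h_2(2m_2 + m_3)/6 = 225/46.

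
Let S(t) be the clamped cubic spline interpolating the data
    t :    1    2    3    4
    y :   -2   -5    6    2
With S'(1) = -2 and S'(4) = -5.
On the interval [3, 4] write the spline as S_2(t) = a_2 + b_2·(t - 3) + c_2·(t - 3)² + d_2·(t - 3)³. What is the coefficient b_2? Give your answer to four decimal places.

5.2000

Let M_i = S''(x_i). Step sizes h_i = 1, 1, 1; slopes of the chords Δ_i = (y_(i+1) - y_i)/h_i = -3, 11, -4.
  1·M_0 + 4·M_1 + 1·M_2 = 6(Δ_1 - Δ_0) = 84
  1·M_1 + 4·M_2 + 1·M_3 = 6(Δ_2 - Δ_1) = -90
Clamped end conditions give two more equations: 2h_0·M_0 + h_0·M_1 = 6(Δ_0 - S'(1)) = -6 and h_2·M_2 + 2h_2·M_3 = 6(S'(4) - Δ_2) = -6.
Hence M_0 = -102/5, M_1 = 174/5, M_2 = -174/5, M_3 = 72/5.
On [3, 4], with S_2(t) = a_2 + b_2·(t - 3) + c_2·(t - 3)² + d_2·(t - 3)³: c_2 = M_2/2 = -87/5, d_2 = (M_3 - M_2)/(6h_2) = 41/5, b_2 = Δ_2 - h_2(2M_2 + M_3)/6 = 26/5.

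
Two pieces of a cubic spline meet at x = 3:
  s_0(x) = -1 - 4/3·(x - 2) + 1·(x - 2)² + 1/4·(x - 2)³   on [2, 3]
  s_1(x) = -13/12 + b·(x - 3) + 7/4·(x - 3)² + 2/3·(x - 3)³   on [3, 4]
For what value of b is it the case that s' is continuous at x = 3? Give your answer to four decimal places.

1.4167

s_0'(x) = -4/3 + 2·(x - 2) + 3/4·(x - 2)², so s_0'(3) = 17/12. On the right, s_1'(3) = b, so b = 17/12.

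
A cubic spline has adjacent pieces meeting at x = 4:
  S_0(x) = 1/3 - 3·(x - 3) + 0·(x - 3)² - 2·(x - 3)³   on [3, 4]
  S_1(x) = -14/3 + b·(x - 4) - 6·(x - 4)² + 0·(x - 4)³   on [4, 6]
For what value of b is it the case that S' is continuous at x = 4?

-9

S_0'(x) = -3 + 0·(x - 3) - 6·(x - 3)², so S_0'(4) = -9. On the right, S_1'(4) = b, so b = -9.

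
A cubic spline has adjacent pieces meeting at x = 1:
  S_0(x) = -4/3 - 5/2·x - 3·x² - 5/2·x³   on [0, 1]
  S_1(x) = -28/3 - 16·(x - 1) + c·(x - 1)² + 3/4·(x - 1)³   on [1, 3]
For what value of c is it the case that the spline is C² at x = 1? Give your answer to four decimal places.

S_0''(x) = -6 - 15·x, so S_0''(1) = -21. On the right, S_1''(1) = 2c, so c = -21/2.

-10.5000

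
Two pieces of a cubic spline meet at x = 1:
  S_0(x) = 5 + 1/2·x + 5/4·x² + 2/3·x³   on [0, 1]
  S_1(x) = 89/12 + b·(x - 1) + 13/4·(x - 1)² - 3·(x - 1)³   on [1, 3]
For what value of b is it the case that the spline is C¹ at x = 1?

S_0'(x) = 1/2 + 5/2·x + 2·x², so S_0'(1) = 5. On the right, S_1'(1) = b, so b = 5.

5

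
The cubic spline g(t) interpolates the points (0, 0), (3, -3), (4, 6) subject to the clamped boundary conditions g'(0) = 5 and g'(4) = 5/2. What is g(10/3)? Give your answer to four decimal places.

0.3611

With σ_i denoting the second derivative at x_i, h_i = 3, 1, and Δ_i = (y_(i+1) − y_i)/h_i = -1, 9:
  3·σ_0 + 8·σ_1 + 1·σ_2 = 6(Δ_1 - Δ_0) = 60
Clamped end conditions give two more equations: 2h_0·σ_0 + h_0·σ_1 = 6(Δ_0 - g'(0)) = -36 and h_1·σ_1 + 2h_1·σ_2 = 6(g'(4) - Δ_1) = -39.
Hence σ_0 = -113/8, σ_1 = 65/4, σ_2 = -221/8.
On [3, 4], g(t) = -3 + 131/16·(t - 3) + 65/8·(t - 3)² - 117/16·(t - 3)³.
With (t - 3) = 1/3: g(10/3) = 13/36.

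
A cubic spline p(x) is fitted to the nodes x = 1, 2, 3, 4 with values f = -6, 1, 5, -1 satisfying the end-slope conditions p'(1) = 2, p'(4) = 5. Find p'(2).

With m_i denoting the second derivative at x_i, h_i = 1, 1, 1, and Δ_i = (y_(i+1) − y_i)/h_i = 7, 4, -6:
  1·m_0 + 4·m_1 + 1·m_2 = 6(Δ_1 - Δ_0) = -18
  1·m_1 + 4·m_2 + 1·m_3 = 6(Δ_2 - Δ_1) = -60
Clamped end conditions give two more equations: 2h_0·m_0 + h_0·m_1 = 6(Δ_0 - p'(1)) = 30 and h_2·m_2 + 2h_2·m_3 = 6(p'(4) - Δ_2) = 66.
Solving: m_0 = 16, m_1 = -2, m_2 = -26, m_3 = 46.
On [2, 3], p'(x) = b_1 + 2c_1·(x - 2) + 3d_1·(x - 2)² with b_1 = Δ_1 - h_1(2m_1 + m_2)/6 = 9, c_1 = m_1/2 = -1, d_1 = (m_2 - m_1)/(6h_1) = -4. So p'(2) = 9.

9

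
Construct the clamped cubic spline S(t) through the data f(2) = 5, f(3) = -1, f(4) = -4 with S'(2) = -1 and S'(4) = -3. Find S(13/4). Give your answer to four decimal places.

-2.1367

Write m_i for S''(x_i). With h_i = 1, 1 and divided differences Δ_i = -6, -3, the continuity of S' gives the tridiagonal system
  1·m_0 + 4·m_1 + 1·m_2 = 6(Δ_1 - Δ_0) = 18
Clamped end conditions give two more equations: 2h_0·m_0 + h_0·m_1 = 6(Δ_0 - S'(2)) = -30 and h_1·m_1 + 2h_1·m_2 = 6(S'(4) - Δ_1) = 0.
Forward elimination and back-substitution give m_0 = -41/2, m_1 = 11, m_2 = -11/2.
On [3, 4], S(t) = -1 - 23/4·(t - 3) + 11/2·(t - 3)² - 11/4·(t - 3)³.
With (t - 3) = 1/4: S(13/4) = -547/256.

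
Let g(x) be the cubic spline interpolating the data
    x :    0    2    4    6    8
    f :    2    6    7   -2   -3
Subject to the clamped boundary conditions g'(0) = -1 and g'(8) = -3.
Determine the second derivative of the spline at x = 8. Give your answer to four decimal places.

-6.7054

Write M_i for g''(x_i). With h_i = 2, 2, 2, 2 and divided differences Δ_i = 2, 1/2, -9/2, -1/2, the continuity of g' gives the tridiagonal system
  2·M_0 + 8·M_1 + 2·M_2 = 6(Δ_1 - Δ_0) = -9
  2·M_1 + 8·M_2 + 2·M_3 = 6(Δ_2 - Δ_1) = -30
  2·M_2 + 8·M_3 + 2·M_4 = 6(Δ_3 - Δ_2) = 24
Clamped end conditions give two more equations: 2h_0·M_0 + h_0·M_1 = 6(Δ_0 - g'(0)) = 18 and h_3·M_3 + 2h_3·M_4 = 6(g'(8) - Δ_3) = -15.
Forward elimination and back-substitution give M_0 = 569/112, M_1 = -65/56, M_2 = -79/16, M_3 = 331/56, M_4 = -751/112.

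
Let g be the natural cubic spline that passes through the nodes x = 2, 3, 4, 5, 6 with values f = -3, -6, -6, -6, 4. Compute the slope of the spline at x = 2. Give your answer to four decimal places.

Write M_i for g''(x_i). With h_i = 1, 1, 1, 1 and divided differences Δ_i = -3, 0, 0, 10, the continuity of g' gives the tridiagonal system
  1·M_0 + 4·M_1 + 1·M_2 = 6(Δ_1 - Δ_0) = 18
  1·M_1 + 4·M_2 + 1·M_3 = 6(Δ_2 - Δ_1) = 0
  1·M_2 + 4·M_3 + 1·M_4 = 6(Δ_3 - Δ_2) = 60
Natural end conditions: M_0 = M_4 = 0.
Hence M_0 = 0, M_1 = 165/28, M_2 = -39/7, M_3 = 459/28, M_4 = 0.
On [2, 3], g'(x) = b_0 + 2c_0·(x - 2) + 3d_0·(x - 2)² with b_0 = Δ_0 - h_0(2M_0 + M_1)/6 = -223/56, c_0 = M_0/2 = 0, d_0 = (M_1 - M_0)/(6h_0) = 55/56. So g'(2) = -223/56.

-3.9821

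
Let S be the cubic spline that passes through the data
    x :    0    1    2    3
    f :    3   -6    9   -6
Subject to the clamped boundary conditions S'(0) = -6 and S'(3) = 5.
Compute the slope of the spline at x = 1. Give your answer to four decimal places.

Put σ_i = S'' at the i-th knot. Here h = (1, 1, 1) and Δ = (-9, 15, -15), so the interior equations h_(i-1)·σ_(i-1) + 2(h_(i-1)+h_i)·σ_i + h_i·σ_(i+1) = 6(Δ_i − Δ_(i-1)) read
  1·σ_0 + 4·σ_1 + 1·σ_2 = 6(Δ_1 - Δ_0) = 144
  1·σ_1 + 4·σ_2 + 1·σ_3 = 6(Δ_2 - Δ_1) = -180
Clamped end conditions give two more equations: 2h_0·σ_0 + h_0·σ_1 = 6(Δ_0 - S'(0)) = -18 and h_2·σ_2 + 2h_2·σ_3 = 6(S'(3) - Δ_2) = 120.
Hence σ_0 = -652/15, σ_1 = 1034/15, σ_2 = -1324/15, σ_3 = 1562/15.
On [1, 2], S'(x) = b_1 + 2c_1·(x - 1) + 3d_1·(x - 1)² with b_1 = Δ_1 - h_1(2σ_1 + σ_2)/6 = 101/15, c_1 = σ_1/2 = 517/15, d_1 = (σ_2 - σ_1)/(6h_1) = -131/5. So S'(1) = 101/15.

6.7333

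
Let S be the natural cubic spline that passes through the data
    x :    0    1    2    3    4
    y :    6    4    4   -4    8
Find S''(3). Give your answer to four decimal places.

35.7857

Put M_i = S'' at the i-th knot. Here h = (1, 1, 1, 1) and Δ = (-2, 0, -8, 12), so the interior equations h_(i-1)·M_(i-1) + 2(h_(i-1)+h_i)·M_i + h_i·M_(i+1) = 6(Δ_i − Δ_(i-1)) read
  1·M_0 + 4·M_1 + 1·M_2 = 6(Δ_1 - Δ_0) = 12
  1·M_1 + 4·M_2 + 1·M_3 = 6(Δ_2 - Δ_1) = -48
  1·M_2 + 4·M_3 + 1·M_4 = 6(Δ_3 - Δ_2) = 120
Natural end conditions: M_0 = M_4 = 0.
Solving: M_0 = 0, M_1 = 123/14, M_2 = -162/7, M_3 = 501/14, M_4 = 0.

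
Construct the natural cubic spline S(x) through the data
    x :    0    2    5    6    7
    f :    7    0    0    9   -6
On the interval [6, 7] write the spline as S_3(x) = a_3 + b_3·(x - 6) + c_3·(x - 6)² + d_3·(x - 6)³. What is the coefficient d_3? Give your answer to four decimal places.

Let M_i = S''(x_i). Step sizes h_i = 2, 3, 1, 1; slopes of the chords Δ_i = (y_(i+1) - y_i)/h_i = -7/2, 0, 9, -15.
  2·M_0 + 10·M_1 + 3·M_2 = 6(Δ_1 - Δ_0) = 21
  3·M_1 + 8·M_2 + 1·M_3 = 6(Δ_2 - Δ_1) = 54
  1·M_2 + 4·M_3 + 1·M_4 = 6(Δ_3 - Δ_2) = -144
Natural end conditions: M_0 = M_4 = 0.
Hence M_0 = 0, M_1 = -429/274, M_2 = 1674/137, M_3 = -10701/274, M_4 = 0.
On [6, 7], with S_3(x) = a_3 + b_3·(x - 6) + c_3·(x - 6)² + d_3·(x - 6)³: c_3 = M_3/2 = -10701/548, d_3 = (M_4 - M_3)/(6h_3) = 3567/548, b_3 = Δ_3 - h_3(2M_3 + M_4)/6 = -543/274.

6.5091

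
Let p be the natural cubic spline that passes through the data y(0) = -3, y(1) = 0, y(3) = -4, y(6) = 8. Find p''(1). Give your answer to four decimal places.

-6.6429

Write σ_i for p''(x_i). With h_i = 1, 2, 3 and divided differences Δ_i = 3, -2, 4, the continuity of p' gives the tridiagonal system
  1·σ_0 + 6·σ_1 + 2·σ_2 = 6(Δ_1 - Δ_0) = -30
  2·σ_1 + 10·σ_2 + 3·σ_3 = 6(Δ_2 - Δ_1) = 36
Natural end conditions: σ_0 = σ_3 = 0.
Hence σ_0 = 0, σ_1 = -93/14, σ_2 = 69/14, σ_3 = 0.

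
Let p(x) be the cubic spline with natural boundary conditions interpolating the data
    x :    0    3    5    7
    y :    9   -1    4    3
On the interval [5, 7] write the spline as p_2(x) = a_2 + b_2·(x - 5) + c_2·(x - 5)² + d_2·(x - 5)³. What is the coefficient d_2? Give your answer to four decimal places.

Let σ_i = p''(x_i). Step sizes h_i = 3, 2, 2; slopes of the chords Δ_i = (y_(i+1) - y_i)/h_i = -10/3, 5/2, -1/2.
  3·σ_0 + 10·σ_1 + 2·σ_2 = 6(Δ_1 - Δ_0) = 35
  2·σ_1 + 8·σ_2 + 2·σ_3 = 6(Δ_2 - Δ_1) = -18
Natural end conditions: σ_0 = σ_3 = 0.
Forward elimination and back-substitution give σ_0 = 0, σ_1 = 79/19, σ_2 = -125/38, σ_3 = 0.
On [5, 7], with p_2(x) = a_2 + b_2·(x - 5) + c_2·(x - 5)² + d_2·(x - 5)³: c_2 = σ_2/2 = -125/76, d_2 = (σ_3 - σ_2)/(6h_2) = 125/456, b_2 = Δ_2 - h_2(2σ_2 + σ_3)/6 = 193/114.

0.2741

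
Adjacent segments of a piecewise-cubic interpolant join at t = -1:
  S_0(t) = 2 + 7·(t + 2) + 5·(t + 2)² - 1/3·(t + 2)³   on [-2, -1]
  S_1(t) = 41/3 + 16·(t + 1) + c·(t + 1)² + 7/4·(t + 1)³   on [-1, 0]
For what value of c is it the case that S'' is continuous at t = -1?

4

S_0''(t) = 10 - 2·(t + 2), so S_0''(-1) = 8. On the right, S_1''(-1) = 2c, so c = 4.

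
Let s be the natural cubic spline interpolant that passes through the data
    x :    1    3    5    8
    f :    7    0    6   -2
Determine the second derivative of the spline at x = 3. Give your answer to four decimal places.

Let M_i = s''(x_i). Step sizes h_i = 2, 2, 3; slopes of the chords Δ_i = (y_(i+1) - y_i)/h_i = -7/2, 3, -8/3.
  2·M_0 + 8·M_1 + 2·M_2 = 6(Δ_1 - Δ_0) = 39
  2·M_1 + 10·M_2 + 3·M_3 = 6(Δ_2 - Δ_1) = -34
Natural end conditions: M_0 = M_3 = 0.
Hence M_0 = 0, M_1 = 229/38, M_2 = -175/38, M_3 = 0.

6.0263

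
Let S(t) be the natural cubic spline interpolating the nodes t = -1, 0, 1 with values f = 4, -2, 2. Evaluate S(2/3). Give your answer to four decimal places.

-0.0741

Let σ_i = S''(x_i). Step sizes h_i = 1, 1; slopes of the chords Δ_i = (y_(i+1) - y_i)/h_i = -6, 4.
  1·σ_0 + 4·σ_1 + 1·σ_2 = 6(Δ_1 - Δ_0) = 60
Natural end conditions: σ_0 = σ_2 = 0.
Hence σ_0 = 0, σ_1 = 15, σ_2 = 0.
On [0, 1], S(t) = -2 - 1·t + 15/2·t² - 5/2·t³.
With t = 2/3: S(2/3) = -2/27.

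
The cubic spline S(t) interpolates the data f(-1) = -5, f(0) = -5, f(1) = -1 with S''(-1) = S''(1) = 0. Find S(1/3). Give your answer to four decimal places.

-4.0370

With σ_i denoting the second derivative at x_i, h_i = 1, 1, and Δ_i = (y_(i+1) − y_i)/h_i = 0, 4:
  1·σ_0 + 4·σ_1 + 1·σ_2 = 6(Δ_1 - Δ_0) = 24
Natural end conditions: σ_0 = σ_2 = 0.
Solving: σ_0 = 0, σ_1 = 6, σ_2 = 0.
On [0, 1], S(t) = -5 + 2·t + 3·t² - 1·t³.
With t = 1/3: S(1/3) = -109/27.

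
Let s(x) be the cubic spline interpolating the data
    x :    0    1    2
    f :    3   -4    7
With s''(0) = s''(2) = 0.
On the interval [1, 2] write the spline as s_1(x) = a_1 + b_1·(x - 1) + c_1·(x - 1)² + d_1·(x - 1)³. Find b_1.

Put σ_i = s'' at the i-th knot. Here h = (1, 1) and Δ = (-7, 11), so the interior equations h_(i-1)·σ_(i-1) + 2(h_(i-1)+h_i)·σ_i + h_i·σ_(i+1) = 6(Δ_i − Δ_(i-1)) read
  1·σ_0 + 4·σ_1 + 1·σ_2 = 6(Δ_1 - Δ_0) = 108
Natural end conditions: σ_0 = σ_2 = 0.
Hence σ_0 = 0, σ_1 = 27, σ_2 = 0.
On [1, 2], with s_1(x) = a_1 + b_1·(x - 1) + c_1·(x - 1)² + d_1·(x - 1)³: c_1 = σ_1/2 = 27/2, d_1 = (σ_2 - σ_1)/(6h_1) = -9/2, b_1 = Δ_1 - h_1(2σ_1 + σ_2)/6 = 2.

2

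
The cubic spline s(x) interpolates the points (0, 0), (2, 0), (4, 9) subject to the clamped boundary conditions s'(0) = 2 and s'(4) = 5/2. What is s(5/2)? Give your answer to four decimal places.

With M_i denoting the second derivative at x_i, h_i = 2, 2, and Δ_i = (y_(i+1) − y_i)/h_i = 0, 9/2:
  2·M_0 + 8·M_1 + 2·M_2 = 6(Δ_1 - Δ_0) = 27
Clamped end conditions give two more equations: 2h_0·M_0 + h_0·M_1 = 6(Δ_0 - s'(0)) = -12 and h_1·M_1 + 2h_1·M_2 = 6(s'(4) - Δ_1) = -12.
Solving the tridiagonal system: M_0 = -25/4, M_1 = 13/2, M_2 = -25/4.
On [2, 4], s(x) = 0 + 9/4·(x - 2) + 13/4·(x - 2)² - 17/16·(x - 2)³.
With (x - 2) = 1/2: s(5/2) = 231/128.

1.8047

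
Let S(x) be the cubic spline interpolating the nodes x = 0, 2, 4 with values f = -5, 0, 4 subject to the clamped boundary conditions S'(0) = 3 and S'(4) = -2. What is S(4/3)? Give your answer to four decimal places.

With σ_i denoting the second derivative at x_i, h_i = 2, 2, and Δ_i = (y_(i+1) − y_i)/h_i = 5/2, 2:
  2·σ_0 + 8·σ_1 + 2·σ_2 = 6(Δ_1 - Δ_0) = -3
Clamped end conditions give two more equations: 2h_0·σ_0 + h_0·σ_1 = 6(Δ_0 - S'(0)) = -3 and h_1·σ_1 + 2h_1·σ_2 = 6(S'(4) - Δ_1) = -24.
Solving the tridiagonal system: σ_0 = -13/8, σ_1 = 7/4, σ_2 = -55/8.
On [0, 2], S(x) = -5 + 3·x - 13/16·x² + 9/32·x³.
With x = 4/3: S(4/3) = -16/9.

-1.7778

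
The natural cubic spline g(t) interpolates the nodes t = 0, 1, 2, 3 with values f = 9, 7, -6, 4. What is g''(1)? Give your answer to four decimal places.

Let m_i = g''(x_i). Step sizes h_i = 1, 1, 1; slopes of the chords Δ_i = (y_(i+1) - y_i)/h_i = -2, -13, 10.
  1·m_0 + 4·m_1 + 1·m_2 = 6(Δ_1 - Δ_0) = -66
  1·m_1 + 4·m_2 + 1·m_3 = 6(Δ_2 - Δ_1) = 138
Natural end conditions: m_0 = m_3 = 0.
Solving: m_0 = 0, m_1 = -134/5, m_2 = 206/5, m_3 = 0.

-26.8000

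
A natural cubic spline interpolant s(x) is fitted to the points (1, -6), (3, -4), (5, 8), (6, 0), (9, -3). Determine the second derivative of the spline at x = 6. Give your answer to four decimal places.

7.5000

Write σ_i for s''(x_i). With h_i = 2, 2, 1, 3 and divided differences Δ_i = 1, 6, -8, -1, the continuity of s' gives the tridiagonal system
  2·σ_0 + 8·σ_1 + 2·σ_2 = 6(Δ_1 - Δ_0) = 30
  2·σ_1 + 6·σ_2 + 1·σ_3 = 6(Δ_2 - Δ_1) = -84
  1·σ_2 + 8·σ_3 + 3·σ_4 = 6(Δ_3 - Δ_2) = 42
Natural end conditions: σ_0 = σ_4 = 0.
Forward elimination and back-substitution give σ_0 = 0, σ_1 = 33/4, σ_2 = -18, σ_3 = 15/2, σ_4 = 0.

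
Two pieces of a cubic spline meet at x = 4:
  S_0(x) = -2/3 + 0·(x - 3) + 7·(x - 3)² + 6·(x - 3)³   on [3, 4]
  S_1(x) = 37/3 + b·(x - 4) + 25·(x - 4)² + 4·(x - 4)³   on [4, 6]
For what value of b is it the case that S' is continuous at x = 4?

S_0'(x) = 0 + 14·(x - 3) + 18·(x - 3)², so S_0'(4) = 32. On the right, S_1'(4) = b, so b = 32.

32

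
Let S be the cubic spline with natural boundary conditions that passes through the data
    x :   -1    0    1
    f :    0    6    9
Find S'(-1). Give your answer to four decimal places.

Let m_i = S''(x_i). Step sizes h_i = 1, 1; slopes of the chords Δ_i = (y_(i+1) - y_i)/h_i = 6, 3.
  1·m_0 + 4·m_1 + 1·m_2 = 6(Δ_1 - Δ_0) = -18
Natural end conditions: m_0 = m_2 = 0.
Forward elimination and back-substitution give m_0 = 0, m_1 = -9/2, m_2 = 0.
On [-1, 0], S'(x) = b_0 + 2c_0·(x + 1) + 3d_0·(x + 1)² with b_0 = Δ_0 - h_0(2m_0 + m_1)/6 = 27/4, c_0 = m_0/2 = 0, d_0 = (m_1 - m_0)/(6h_0) = -3/4. So S'(-1) = 27/4.

6.7500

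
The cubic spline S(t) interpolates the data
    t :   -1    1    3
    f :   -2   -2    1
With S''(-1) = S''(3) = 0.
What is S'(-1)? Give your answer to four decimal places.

-0.3750

Let σ_i = S''(x_i). Step sizes h_i = 2, 2; slopes of the chords Δ_i = (y_(i+1) - y_i)/h_i = 0, 3/2.
  2·σ_0 + 8·σ_1 + 2·σ_2 = 6(Δ_1 - Δ_0) = 9
Natural end conditions: σ_0 = σ_2 = 0.
Solving: σ_0 = 0, σ_1 = 9/8, σ_2 = 0.
On [-1, 1], S'(t) = b_0 + 2c_0·(t + 1) + 3d_0·(t + 1)² with b_0 = Δ_0 - h_0(2σ_0 + σ_1)/6 = -3/8, c_0 = σ_0/2 = 0, d_0 = (σ_1 - σ_0)/(6h_0) = 3/32. So S'(-1) = -3/8.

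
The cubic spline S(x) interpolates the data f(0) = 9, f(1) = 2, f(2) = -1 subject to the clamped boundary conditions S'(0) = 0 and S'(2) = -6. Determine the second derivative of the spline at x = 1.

18

Write m_i for S''(x_i). With h_i = 1, 1 and divided differences Δ_i = -7, -3, the continuity of S' gives the tridiagonal system
  1·m_0 + 4·m_1 + 1·m_2 = 6(Δ_1 - Δ_0) = 24
Clamped end conditions give two more equations: 2h_0·m_0 + h_0·m_1 = 6(Δ_0 - S'(0)) = -42 and h_1·m_1 + 2h_1·m_2 = 6(S'(2) - Δ_1) = -18.
Solving the tridiagonal system: m_0 = -30, m_1 = 18, m_2 = -18.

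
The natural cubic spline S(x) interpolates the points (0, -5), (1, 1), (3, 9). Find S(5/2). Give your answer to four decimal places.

Let M_i = S''(x_i). Step sizes h_i = 1, 2; slopes of the chords Δ_i = (y_(i+1) - y_i)/h_i = 6, 4.
  1·M_0 + 6·M_1 + 2·M_2 = 6(Δ_1 - Δ_0) = -12
Natural end conditions: M_0 = M_2 = 0.
Forward elimination and back-substitution give M_0 = 0, M_1 = -2, M_2 = 0.
On [1, 3], S(x) = 1 + 16/3·(x - 1) - 1·(x - 1)² + 1/6·(x - 1)³.
With (x - 1) = 3/2: S(5/2) = 117/16.

7.3125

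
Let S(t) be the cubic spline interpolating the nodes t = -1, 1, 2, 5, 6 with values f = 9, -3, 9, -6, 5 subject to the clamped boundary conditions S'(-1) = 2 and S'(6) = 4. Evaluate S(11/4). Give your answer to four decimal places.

9.0980

Put M_i = S'' at the i-th knot. Here h = (2, 1, 3, 1) and Δ = (-6, 12, -5, 11), so the interior equations h_(i-1)·M_(i-1) + 2(h_(i-1)+h_i)·M_i + h_i·M_(i+1) = 6(Δ_i − Δ_(i-1)) read
  2·M_0 + 6·M_1 + 1·M_2 = 6(Δ_1 - Δ_0) = 108
  1·M_1 + 8·M_2 + 3·M_3 = 6(Δ_2 - Δ_1) = -102
  3·M_2 + 8·M_3 + 1·M_4 = 6(Δ_3 - Δ_2) = 96
Clamped end conditions give two more equations: 2h_0·M_0 + h_0·M_1 = 6(Δ_0 - S'(-1)) = -48 and h_3·M_3 + 2h_3·M_4 = 6(S'(6) - Δ_3) = -42.
Forward elimination and back-substitution give M_0 = -1532/55, M_1 = 1744/55, M_2 = -292/11, M_3 = 1442/55, M_4 = -1876/55.
On [2, 5], S(t) = 9 + 464/55·(t - 2) - 146/11·(t - 2)² + 1451/495·(t - 2)³.
With (t - 2) = 3/4: S(11/4) = 6405/704.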